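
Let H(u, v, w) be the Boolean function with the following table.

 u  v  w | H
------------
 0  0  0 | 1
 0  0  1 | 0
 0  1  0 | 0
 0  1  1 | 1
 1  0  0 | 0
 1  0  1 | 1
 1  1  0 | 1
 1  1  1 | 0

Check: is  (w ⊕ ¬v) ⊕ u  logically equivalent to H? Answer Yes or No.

Yes

Test each input against both H and the formula:
  u=0, v=0, w=0: formula gives 1, H = 1 ✓
  u=0, v=0, w=1: formula gives 0, H = 0 ✓
  u=0, v=1, w=0: formula gives 0, H = 0 ✓
  u=0, v=1, w=1: formula gives 1, H = 1 ✓
  u=1, v=0, w=0: formula gives 0, H = 0 ✓
  …and likewise for the remaining 3 rows.
No disagreement on any input; they are logically equivalent.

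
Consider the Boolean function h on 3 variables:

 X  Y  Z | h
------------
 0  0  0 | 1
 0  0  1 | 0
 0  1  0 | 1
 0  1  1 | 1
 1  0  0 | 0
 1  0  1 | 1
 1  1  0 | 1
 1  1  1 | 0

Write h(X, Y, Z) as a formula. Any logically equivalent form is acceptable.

h is 0 on only 3 rows — (0,0,1), (1,0,0), (1,1,1). Writing each as a minterm (¬X·¬Y·Z, X·¬Y·¬Z, X·Y·Z) and OR-ing them characterizes exactly where h=0, so h is the negation of that disjunction.

h(X, Y, Z) = ((((X' · Y') · Z) + ((X · Y') · Z')) + ((X · Y) · Z))'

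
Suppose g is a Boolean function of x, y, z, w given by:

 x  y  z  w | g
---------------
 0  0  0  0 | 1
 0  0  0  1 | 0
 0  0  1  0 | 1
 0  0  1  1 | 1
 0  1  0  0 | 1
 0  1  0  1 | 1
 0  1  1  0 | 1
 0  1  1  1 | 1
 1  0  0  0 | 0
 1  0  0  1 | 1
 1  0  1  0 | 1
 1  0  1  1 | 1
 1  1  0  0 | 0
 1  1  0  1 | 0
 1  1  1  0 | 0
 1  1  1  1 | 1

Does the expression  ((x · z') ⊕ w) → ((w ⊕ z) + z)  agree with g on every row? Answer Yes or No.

No

Test each input against both g and the formula:
  x=0, y=0, z=0, w=0: formula gives 1, g = 1 ✓
  x=0, y=0, z=0, w=1: formula gives 1, but g = 0 ✗
Row (0,0,0,1) is a counterexample, so the formula is not equivalent to g.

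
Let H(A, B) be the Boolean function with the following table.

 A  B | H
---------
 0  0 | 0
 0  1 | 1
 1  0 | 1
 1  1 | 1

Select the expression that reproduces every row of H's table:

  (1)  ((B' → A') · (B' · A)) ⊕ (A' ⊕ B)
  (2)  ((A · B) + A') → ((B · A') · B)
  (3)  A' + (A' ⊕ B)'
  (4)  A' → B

(1) disagrees with H on (0,0) (formula → 1, table → 0); rule it out.
(2) disagrees with H on (1,1) (formula → 0, table → 1); rule it out.
(3) disagrees with H on (0,0) (formula → 1, table → 0); rule it out.
(4) is the remaining candidate, and it agrees with H on all 4 inputs.

4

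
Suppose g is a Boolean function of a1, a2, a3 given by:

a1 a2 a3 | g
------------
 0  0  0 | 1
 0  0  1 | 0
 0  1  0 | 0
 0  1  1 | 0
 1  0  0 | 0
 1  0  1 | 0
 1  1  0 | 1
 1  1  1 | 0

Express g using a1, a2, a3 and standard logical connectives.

g(a1, a2, a3) = ((a1' · a2') · a3') + ((a1 · a2) · a3')

g=1 on 2 inputs: (0,0,0), (1,1,0). Reading each as a conjunction of literals (¬a1·¬a2·¬a3, a1·a2·¬a3) and taking the OR gives the canonical DNF.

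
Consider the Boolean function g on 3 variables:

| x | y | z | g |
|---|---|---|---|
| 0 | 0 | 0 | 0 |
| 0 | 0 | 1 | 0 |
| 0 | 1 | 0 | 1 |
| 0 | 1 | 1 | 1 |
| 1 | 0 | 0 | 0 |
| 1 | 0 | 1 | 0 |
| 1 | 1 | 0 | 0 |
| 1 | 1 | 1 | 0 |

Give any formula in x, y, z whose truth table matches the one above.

The 1-rows are (0,1,0), (0,1,1). Each contributes one minterm — ¬x·y·¬z; ¬x·y·z — and their disjunction is a sum-of-products form of g.

g(x, y, z) = ((x' · y) · z') + ((x' · y) · z)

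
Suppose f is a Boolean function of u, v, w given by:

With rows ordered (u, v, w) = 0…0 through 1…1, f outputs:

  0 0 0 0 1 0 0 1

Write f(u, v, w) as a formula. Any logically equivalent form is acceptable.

The 1-rows are (1,0,0), (1,1,1). Each contributes one minterm — u·¬v·¬w; u·v·w — and their disjunction is a sum-of-products form of f.

f(u, v, w) = ((u ∧ ¬v) ∧ ¬w) ∨ ((u ∧ v) ∧ w)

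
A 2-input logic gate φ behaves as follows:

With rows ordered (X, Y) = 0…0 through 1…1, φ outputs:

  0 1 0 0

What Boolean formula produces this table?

1 only at (0,1): NOT X AND Y.

φ(X, Y) = not X and Y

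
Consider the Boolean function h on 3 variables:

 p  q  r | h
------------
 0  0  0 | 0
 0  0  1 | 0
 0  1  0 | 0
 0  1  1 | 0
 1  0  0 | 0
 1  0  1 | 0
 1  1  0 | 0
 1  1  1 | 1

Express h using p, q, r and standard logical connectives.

h(p, q, r) = (p and q) and r

h is 1 on exactly one input, (1,1,1), whose minterm is p·q·r. So h is just that conjunction.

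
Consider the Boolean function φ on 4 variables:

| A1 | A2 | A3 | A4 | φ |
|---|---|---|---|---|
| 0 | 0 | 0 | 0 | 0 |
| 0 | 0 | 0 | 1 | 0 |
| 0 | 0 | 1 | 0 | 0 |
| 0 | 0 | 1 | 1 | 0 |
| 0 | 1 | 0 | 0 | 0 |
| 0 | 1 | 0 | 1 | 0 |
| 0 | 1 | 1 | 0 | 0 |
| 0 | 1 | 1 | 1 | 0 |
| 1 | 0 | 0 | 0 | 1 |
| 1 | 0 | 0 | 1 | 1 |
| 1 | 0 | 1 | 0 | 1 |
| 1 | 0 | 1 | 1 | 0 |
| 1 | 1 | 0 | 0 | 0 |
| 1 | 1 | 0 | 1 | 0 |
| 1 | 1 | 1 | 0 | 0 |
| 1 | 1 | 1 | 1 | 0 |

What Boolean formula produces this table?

The 1-rows are (1,0,0,0), (1,0,0,1), (1,0,1,0). Each contributes one minterm — A1·¬A2·¬A3·¬A4; A1·¬A2·¬A3·A4; A1·¬A2·A3·¬A4 — and their disjunction is a sum-of-products form of φ.

φ(A1, A2, A3, A4) = ((((A1 AND NOT A2) AND NOT A3) AND NOT A4) OR (((A1 AND NOT A2) AND NOT A3) AND A4)) OR (((A1 AND NOT A2) AND A3) AND NOT A4)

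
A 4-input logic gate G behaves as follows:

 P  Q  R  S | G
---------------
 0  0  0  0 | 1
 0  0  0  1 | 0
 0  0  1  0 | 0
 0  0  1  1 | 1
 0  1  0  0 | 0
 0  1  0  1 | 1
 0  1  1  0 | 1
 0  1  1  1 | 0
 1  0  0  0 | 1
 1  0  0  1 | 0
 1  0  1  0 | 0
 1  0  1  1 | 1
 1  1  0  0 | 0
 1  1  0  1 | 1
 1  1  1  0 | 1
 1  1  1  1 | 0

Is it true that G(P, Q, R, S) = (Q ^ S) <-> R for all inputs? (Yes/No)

Check the formula against G row by row:
  P=0, Q=0, R=0, S=0: formula gives 1, G = 1 ✓
  P=0, Q=0, R=0, S=1: formula gives 0, G = 0 ✓
  P=0, Q=0, R=1, S=0: formula gives 0, G = 0 ✓
  P=0, Q=0, R=1, S=1: formula gives 1, G = 1 ✓
  … (the remaining 12 rows also agree.)
All 16 rows match — the expression computes G exactly.

Yes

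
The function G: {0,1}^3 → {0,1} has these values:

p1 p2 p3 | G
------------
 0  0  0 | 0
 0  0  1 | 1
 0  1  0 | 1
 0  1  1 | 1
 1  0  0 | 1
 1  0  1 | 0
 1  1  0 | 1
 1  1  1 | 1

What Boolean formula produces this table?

G(p1, p2, p3) = not (((not p1 and not p2) and not p3) or ((p1 and not p2) and p3))

There are just 2 zero rows: (0,0,0), (1,0,1). Their minterms are ¬p1·¬p2·¬p3, p1·¬p2·p3; the OR of those covers precisely the 0-outputs, and negating it yields G.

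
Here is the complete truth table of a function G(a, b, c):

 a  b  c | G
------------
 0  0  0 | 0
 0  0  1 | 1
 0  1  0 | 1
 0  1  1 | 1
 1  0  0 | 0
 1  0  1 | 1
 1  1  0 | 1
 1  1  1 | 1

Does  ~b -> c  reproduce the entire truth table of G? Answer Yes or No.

Yes

Evaluate ~b -> c on each row and compare to G:
  a=0, b=0, c=0: formula gives 0, G = 0 ✓
  a=0, b=0, c=1: formula gives 1, G = 1 ✓
  a=0, b=1, c=0: formula gives 1, G = 1 ✓
  a=0, b=1, c=1: formula gives 1, G = 1 ✓
  a=1, b=0, c=0: formula gives 0, G = 0 ✓
  … (the remaining 3 rows also agree.)
No disagreement on any input; they are logically equivalent.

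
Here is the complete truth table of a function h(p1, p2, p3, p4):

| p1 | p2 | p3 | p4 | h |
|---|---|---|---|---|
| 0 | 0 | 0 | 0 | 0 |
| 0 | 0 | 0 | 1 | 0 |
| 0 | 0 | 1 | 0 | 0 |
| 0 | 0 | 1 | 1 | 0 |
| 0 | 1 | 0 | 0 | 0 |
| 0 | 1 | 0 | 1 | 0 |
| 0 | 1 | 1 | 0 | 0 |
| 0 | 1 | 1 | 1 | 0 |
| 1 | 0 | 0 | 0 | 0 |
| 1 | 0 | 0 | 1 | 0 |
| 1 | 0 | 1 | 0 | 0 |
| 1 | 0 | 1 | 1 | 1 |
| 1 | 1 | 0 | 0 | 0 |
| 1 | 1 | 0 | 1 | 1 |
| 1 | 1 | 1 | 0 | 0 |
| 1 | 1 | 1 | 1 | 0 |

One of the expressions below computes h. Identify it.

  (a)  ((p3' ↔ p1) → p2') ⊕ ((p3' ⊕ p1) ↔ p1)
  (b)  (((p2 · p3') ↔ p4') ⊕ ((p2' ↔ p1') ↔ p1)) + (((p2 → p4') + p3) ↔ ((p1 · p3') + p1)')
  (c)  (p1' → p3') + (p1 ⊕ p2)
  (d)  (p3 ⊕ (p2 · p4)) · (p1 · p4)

(a) disagrees with h on (0,0,0,0) (formula → 1, table → 0); rule it out.
(b) disagrees with h on (0,0,0,0) (formula → 1, table → 0); rule it out.
(c) disagrees with h on (0,0,0,0) (formula → 1, table → 0); rule it out.
Only (d) survives; checking it on all 16 rows confirms it matches h.

d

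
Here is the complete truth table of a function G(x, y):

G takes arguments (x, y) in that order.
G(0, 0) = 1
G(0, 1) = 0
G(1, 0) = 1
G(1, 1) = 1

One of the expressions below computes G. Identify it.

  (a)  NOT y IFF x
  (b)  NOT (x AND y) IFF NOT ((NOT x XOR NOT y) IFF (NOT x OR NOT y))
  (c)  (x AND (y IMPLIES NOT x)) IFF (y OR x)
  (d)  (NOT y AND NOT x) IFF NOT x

d

(a): at (0,0) it gives 0, but G = 1 — eliminated.
(b): at (1,0) it gives 0, but G = 1 — eliminated.
(c): at (1,1) it gives 0, but G = 1 — eliminated.
That leaves (d). Evaluating it on every row reproduces the table of G exactly.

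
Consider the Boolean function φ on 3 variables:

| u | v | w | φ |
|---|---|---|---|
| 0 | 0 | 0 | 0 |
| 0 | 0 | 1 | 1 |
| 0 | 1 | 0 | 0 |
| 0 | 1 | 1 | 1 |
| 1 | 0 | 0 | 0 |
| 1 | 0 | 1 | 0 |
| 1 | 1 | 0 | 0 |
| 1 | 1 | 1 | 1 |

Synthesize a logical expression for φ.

The 1-rows are (0,0,1), (0,1,1), (1,1,1). Each contributes one minterm — ¬u·¬v·w; ¬u·v·w; u·v·w — and their disjunction is a sum-of-products form of φ.

φ(u, v, w) = (((u' · v') · w) + ((u' · v) · w)) + ((u · v) · w)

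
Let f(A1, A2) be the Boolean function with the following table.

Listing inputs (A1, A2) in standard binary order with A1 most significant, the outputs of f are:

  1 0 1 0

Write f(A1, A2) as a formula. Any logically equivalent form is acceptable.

f(A1, A2) = ¬A2

The output is the negation of A2.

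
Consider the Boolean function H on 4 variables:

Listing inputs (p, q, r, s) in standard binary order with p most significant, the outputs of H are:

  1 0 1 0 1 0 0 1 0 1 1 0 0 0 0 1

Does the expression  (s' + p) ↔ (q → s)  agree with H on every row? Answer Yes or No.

Check the formula against H row by row:
  p=0, q=0, r=0, s=0: formula gives 1, H = 1 ✓
  p=0, q=0, r=0, s=1: formula gives 0, H = 0 ✓
  p=0, q=0, r=1, s=0: formula gives 1, H = 1 ✓
  p=0, q=0, r=1, s=1: formula gives 0, H = 0 ✓
  p=0, q=1, r=0, s=0: formula gives 0, but H = 1 ✗
A single disagreement suffices: at (0,1,0,0) they differ, so the formula does not compute H.

No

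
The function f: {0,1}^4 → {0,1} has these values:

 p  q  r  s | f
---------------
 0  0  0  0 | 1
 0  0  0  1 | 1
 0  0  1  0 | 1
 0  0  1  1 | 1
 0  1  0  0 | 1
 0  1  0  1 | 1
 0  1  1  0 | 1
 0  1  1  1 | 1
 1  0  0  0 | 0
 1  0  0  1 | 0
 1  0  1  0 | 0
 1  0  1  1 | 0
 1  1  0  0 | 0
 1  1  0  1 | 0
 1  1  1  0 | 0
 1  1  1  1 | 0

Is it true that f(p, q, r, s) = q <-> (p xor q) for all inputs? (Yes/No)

Test each input against both f and the formula:
  p=0, q=0, r=0, s=0: formula gives 1, f = 1 ✓
  p=0, q=0, r=0, s=1: formula gives 1, f = 1 ✓
  p=0, q=0, r=1, s=0: formula gives 1, f = 1 ✓
  p=0, q=0, r=1, s=1: formula gives 1, f = 1 ✓
  … (the remaining 12 rows also agree.)
No disagreement on any input; they are logically equivalent.

Yes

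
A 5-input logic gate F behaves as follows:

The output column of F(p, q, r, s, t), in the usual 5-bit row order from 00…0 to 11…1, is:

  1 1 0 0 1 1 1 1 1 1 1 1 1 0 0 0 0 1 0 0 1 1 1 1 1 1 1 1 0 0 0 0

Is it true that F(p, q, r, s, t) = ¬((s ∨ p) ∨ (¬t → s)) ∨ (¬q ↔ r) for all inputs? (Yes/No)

No

Evaluate ¬((s ∨ p) ∨ (¬t → s)) ∨ (¬q ↔ r) on each row and compare to F:
  p=0, q=0, r=0, s=0, t=0: formula gives 1, F = 1 ✓
  p=0, q=0, r=0, s=0, t=1: formula gives 0, but F = 1 ✗
Since they disagree at (0,0,0,0,1), the expression is not a correct formula for F.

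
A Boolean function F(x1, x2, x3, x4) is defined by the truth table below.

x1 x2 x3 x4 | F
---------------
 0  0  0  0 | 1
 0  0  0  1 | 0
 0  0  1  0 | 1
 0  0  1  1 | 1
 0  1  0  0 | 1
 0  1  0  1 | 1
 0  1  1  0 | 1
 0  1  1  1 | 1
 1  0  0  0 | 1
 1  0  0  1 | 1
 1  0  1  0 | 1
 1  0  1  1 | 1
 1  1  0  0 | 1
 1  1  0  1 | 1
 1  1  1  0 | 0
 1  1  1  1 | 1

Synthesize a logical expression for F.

The 0-rows are (0,0,0,1), (1,1,1,0). Take each as a conjunction (¬x1·¬x2·¬x3·x4, x1·x2·x3·¬x4), form their disjunction, and complement — that gives a formula that is 1 everywhere F is.

F(x1, x2, x3, x4) = ((((x1' · x2') · x3') · x4) + (((x1 · x2) · x3) · x4'))'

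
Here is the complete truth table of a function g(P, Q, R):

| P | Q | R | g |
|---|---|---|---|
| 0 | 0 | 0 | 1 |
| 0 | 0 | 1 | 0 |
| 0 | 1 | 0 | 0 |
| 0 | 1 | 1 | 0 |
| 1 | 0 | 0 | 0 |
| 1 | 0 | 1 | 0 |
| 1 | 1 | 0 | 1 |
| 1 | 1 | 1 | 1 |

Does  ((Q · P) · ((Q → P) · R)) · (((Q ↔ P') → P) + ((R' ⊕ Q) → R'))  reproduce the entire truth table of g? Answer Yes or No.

No

Evaluate ((Q · P) · ((Q → P) · R)) · (((Q ↔ P') → P) + ((R' ⊕ Q) → R')) on each row and compare to g:
  P=0, Q=0, R=0: formula gives 0, but g = 1 ✗
Since they disagree at (0,0,0), the expression is not a correct formula for g.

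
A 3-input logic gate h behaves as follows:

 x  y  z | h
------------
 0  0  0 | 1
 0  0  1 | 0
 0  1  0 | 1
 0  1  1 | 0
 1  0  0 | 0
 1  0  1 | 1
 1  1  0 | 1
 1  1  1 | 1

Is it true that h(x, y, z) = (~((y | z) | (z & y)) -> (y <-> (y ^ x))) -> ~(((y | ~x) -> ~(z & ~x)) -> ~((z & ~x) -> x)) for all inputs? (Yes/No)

No

Test each input against both h and the formula:
  x=0, y=0, z=0: formula gives 1, h = 1 ✓
  x=0, y=0, z=1: formula gives 0, h = 0 ✓
  x=0, y=1, z=0: formula gives 1, h = 1 ✓
  x=0, y=1, z=1: formula gives 0, h = 0 ✓
  x=1, y=0, z=0: formula gives 1, but h = 0 ✗
Row (1,0,0) is a counterexample, so the formula is not equivalent to h.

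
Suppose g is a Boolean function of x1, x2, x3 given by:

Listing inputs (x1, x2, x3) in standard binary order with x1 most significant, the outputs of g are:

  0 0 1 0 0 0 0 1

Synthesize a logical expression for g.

g(x1, x2, x3) = ((x1' · x2) · x3') + ((x1 · x2) · x3)

g=1 on 2 inputs: (0,1,0), (1,1,1). Reading each as a conjunction of literals (¬x1·x2·¬x3, x1·x2·x3) and taking the OR gives the canonical DNF.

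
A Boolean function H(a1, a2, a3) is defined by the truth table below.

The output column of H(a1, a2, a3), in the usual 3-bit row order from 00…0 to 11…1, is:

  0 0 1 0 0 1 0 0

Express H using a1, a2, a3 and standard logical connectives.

H(a1, a2, a3) = ((a1' · a2) · a3') + ((a1 · a2') · a3)

H=1 on 2 inputs: (0,1,0), (1,0,1). Reading each as a conjunction of literals (¬a1·a2·¬a3, a1·¬a2·a3) and taking the OR gives the canonical DNF.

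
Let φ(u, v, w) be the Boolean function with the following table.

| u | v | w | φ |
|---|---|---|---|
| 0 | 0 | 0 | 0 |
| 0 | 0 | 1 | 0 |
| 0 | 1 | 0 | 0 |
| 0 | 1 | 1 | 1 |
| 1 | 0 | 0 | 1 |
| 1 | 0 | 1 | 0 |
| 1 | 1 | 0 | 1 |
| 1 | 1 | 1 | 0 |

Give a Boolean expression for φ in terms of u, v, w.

φ(u, v, w) = (((not u and v) and w) or ((u and not v) and not w)) or ((u and v) and not w)

The 1-rows are (0,1,1), (1,0,0), (1,1,0). Each contributes one minterm — ¬u·v·w; u·¬v·¬w; u·v·¬w — and their disjunction is a sum-of-products form of φ.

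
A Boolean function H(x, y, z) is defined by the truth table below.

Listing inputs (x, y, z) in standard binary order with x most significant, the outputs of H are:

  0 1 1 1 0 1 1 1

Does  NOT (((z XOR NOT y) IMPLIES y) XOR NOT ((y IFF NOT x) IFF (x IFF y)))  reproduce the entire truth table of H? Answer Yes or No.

Evaluate NOT (((z XOR NOT y) IMPLIES y) XOR NOT ((y IFF NOT x) IFF (x IFF y))) on each row and compare to H:
  x=0, y=0, z=0: formula gives 0, H = 0 ✓
  x=0, y=0, z=1: formula gives 1, H = 1 ✓
  x=0, y=1, z=0: formula gives 1, H = 1 ✓
  x=0, y=1, z=1: formula gives 1, H = 1 ✓
  x=1, y=0, z=0: formula gives 0, H = 0 ✓
  … (the remaining 3 rows also agree.)
No disagreement on any input; they are logically equivalent.

Yes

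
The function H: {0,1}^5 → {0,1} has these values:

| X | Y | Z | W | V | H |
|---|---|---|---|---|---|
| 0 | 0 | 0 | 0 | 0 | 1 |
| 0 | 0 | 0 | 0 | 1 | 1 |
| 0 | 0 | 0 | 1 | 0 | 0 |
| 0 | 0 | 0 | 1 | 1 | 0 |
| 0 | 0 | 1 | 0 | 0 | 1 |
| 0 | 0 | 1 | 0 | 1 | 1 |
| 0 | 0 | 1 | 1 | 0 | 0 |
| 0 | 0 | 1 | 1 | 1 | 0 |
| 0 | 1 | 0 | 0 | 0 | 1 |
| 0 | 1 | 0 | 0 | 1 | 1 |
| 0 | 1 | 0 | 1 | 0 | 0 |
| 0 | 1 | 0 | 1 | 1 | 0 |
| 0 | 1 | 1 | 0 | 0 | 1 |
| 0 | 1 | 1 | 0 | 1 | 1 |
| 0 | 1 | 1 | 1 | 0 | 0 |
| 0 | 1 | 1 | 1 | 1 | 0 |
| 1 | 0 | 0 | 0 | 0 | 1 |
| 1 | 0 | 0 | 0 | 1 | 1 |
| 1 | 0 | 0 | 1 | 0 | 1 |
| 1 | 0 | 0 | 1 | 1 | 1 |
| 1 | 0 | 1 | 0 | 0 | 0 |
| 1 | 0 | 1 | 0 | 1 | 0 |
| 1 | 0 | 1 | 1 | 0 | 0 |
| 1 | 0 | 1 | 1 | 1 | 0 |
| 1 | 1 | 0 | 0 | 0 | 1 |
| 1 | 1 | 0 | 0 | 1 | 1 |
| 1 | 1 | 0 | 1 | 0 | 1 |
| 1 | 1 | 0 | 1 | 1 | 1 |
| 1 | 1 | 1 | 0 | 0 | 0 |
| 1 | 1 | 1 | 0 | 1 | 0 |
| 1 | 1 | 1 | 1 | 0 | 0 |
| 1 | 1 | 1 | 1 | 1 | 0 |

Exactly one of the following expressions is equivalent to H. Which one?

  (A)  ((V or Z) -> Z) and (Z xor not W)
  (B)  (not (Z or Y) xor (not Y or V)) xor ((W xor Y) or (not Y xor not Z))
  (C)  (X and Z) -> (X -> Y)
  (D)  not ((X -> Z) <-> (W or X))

D

(A) disagrees with H on (0,0,0,0,1) (formula → 0, table → 1); rule it out.
(B) disagrees with H on (0,0,0,0,0) (formula → 0, table → 1); rule it out.
(C) disagrees with H on (0,0,0,1,0) (formula → 1, table → 0); rule it out.
That leaves (D). Evaluating it on every row reproduces the table of H exactly.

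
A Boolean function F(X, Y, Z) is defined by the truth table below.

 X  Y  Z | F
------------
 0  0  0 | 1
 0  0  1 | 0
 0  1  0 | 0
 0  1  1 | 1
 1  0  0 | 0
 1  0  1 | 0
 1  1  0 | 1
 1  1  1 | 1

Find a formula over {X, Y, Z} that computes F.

The 1-rows are (0,0,0), (0,1,1), (1,1,0), (1,1,1). Each contributes one minterm — ¬X·¬Y·¬Z; ¬X·Y·Z; X·Y·¬Z; X·Y·Z — and their disjunction is a sum-of-products form of F.

F(X, Y, Z) = ((((X' · Y') · Z') + ((X' · Y) · Z)) + ((X · Y) · Z')) + ((X · Y) · Z)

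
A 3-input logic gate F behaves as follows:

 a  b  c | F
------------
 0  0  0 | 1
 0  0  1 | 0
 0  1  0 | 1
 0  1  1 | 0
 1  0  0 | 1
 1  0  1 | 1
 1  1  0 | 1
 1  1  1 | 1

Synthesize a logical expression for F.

F(a, b, c) = NOT (((NOT a AND NOT b) AND c) OR ((NOT a AND b) AND c))

F is 0 on only 2 rows — (0,0,1), (0,1,1). Writing each as a minterm (¬a·¬b·c, ¬a·b·c) and OR-ing them characterizes exactly where F=0, so F is the negation of that disjunction.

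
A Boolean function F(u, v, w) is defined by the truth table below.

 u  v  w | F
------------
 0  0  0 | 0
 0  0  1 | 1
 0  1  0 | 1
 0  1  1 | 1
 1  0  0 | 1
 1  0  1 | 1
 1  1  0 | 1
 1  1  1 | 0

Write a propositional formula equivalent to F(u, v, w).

F(u, v, w) = not (((not u and not v) and not w) or ((u and v) and w))

The 0-rows are (0,0,0), (1,1,1). Take each as a conjunction (¬u·¬v·¬w, u·v·w), form their disjunction, and complement — that gives a formula that is 1 everywhere F is.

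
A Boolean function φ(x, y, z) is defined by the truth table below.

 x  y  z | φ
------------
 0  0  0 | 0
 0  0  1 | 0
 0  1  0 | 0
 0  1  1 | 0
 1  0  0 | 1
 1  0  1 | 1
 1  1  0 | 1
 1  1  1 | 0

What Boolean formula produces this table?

φ=1 on 3 inputs: (1,0,0), (1,0,1), (1,1,0). Reading each as a conjunction of literals (x·¬y·¬z, x·¬y·z, x·y·¬z) and taking the OR gives the canonical DNF.

φ(x, y, z) = (((x · y') · z') + ((x · y') · z)) + ((x · y) · z')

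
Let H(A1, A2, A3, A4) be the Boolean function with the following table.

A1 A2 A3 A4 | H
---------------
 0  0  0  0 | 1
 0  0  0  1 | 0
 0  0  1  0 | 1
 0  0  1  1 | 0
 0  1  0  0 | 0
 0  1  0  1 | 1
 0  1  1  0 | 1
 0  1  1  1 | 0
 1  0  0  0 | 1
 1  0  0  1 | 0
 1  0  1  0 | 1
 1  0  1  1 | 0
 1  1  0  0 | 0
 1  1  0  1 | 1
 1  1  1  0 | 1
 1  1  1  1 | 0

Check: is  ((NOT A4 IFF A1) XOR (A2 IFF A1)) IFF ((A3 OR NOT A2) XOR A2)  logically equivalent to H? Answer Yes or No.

Check the formula against H row by row:
  A1=0, A2=0, A3=0, A4=0: formula gives 1, H = 1 ✓
  A1=0, A2=0, A3=0, A4=1: formula gives 0, H = 0 ✓
  A1=0, A2=0, A3=1, A4=0: formula gives 1, H = 1 ✓
  A1=0, A2=0, A3=1, A4=1: formula gives 0, H = 0 ✓
  …and likewise for the remaining 12 rows.
No disagreement on any input; they are logically equivalent.

Yes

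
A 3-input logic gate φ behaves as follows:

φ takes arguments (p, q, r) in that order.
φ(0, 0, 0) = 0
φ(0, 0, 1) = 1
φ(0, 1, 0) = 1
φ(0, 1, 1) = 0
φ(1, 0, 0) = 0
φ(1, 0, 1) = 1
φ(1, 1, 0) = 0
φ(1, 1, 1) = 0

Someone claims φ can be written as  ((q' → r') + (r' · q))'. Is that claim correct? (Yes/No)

No

Check the formula against φ row by row:
  p=0, q=0, r=0: formula gives 0, φ = 0 ✓
  p=0, q=0, r=1: formula gives 1, φ = 1 ✓
  p=0, q=1, r=0: formula gives 0, but φ = 1 ✗
A single disagreement suffices: at (0,1,0) they differ, so the formula does not compute φ.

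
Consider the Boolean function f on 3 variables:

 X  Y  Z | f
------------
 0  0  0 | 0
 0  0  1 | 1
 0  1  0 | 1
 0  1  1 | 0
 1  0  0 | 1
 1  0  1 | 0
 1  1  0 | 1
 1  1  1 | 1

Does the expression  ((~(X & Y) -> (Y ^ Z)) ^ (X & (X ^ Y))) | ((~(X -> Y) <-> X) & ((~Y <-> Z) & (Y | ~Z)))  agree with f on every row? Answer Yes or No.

Yes

Evaluate ((~(X & Y) -> (Y ^ Z)) ^ (X & (X ^ Y))) | ((~(X -> Y) <-> X) & ((~Y <-> Z) & (Y | ~Z))) on each row and compare to f:
  X=0, Y=0, Z=0: formula gives 0, f = 0 ✓
  X=0, Y=0, Z=1: formula gives 1, f = 1 ✓
  X=0, Y=1, Z=0: formula gives 1, f = 1 ✓
  X=0, Y=1, Z=1: formula gives 0, f = 0 ✓
  X=1, Y=0, Z=0: formula gives 1, f = 1 ✓
  …and likewise for the remaining 3 rows.
No disagreement on any input; they are logically equivalent.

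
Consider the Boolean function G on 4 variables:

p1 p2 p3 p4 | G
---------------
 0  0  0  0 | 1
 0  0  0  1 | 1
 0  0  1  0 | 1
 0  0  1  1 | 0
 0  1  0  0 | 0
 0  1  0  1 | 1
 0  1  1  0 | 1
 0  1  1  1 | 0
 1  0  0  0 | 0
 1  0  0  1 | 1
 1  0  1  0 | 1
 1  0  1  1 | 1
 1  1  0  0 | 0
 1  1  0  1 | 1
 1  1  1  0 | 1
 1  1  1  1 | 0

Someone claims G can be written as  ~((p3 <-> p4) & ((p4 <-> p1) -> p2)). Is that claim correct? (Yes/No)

Evaluate ~((p3 <-> p4) & ((p4 <-> p1) -> p2)) on each row and compare to G:
  p1=0, p2=0, p3=0, p4=0: formula gives 1, G = 1 ✓
  p1=0, p2=0, p3=0, p4=1: formula gives 1, G = 1 ✓
  p1=0, p2=0, p3=1, p4=0: formula gives 1, G = 1 ✓
  p1=0, p2=0, p3=1, p4=1: formula gives 0, G = 0 ✓
  … (the remaining 12 rows also agree.)
No disagreement on any input; they are logically equivalent.

Yes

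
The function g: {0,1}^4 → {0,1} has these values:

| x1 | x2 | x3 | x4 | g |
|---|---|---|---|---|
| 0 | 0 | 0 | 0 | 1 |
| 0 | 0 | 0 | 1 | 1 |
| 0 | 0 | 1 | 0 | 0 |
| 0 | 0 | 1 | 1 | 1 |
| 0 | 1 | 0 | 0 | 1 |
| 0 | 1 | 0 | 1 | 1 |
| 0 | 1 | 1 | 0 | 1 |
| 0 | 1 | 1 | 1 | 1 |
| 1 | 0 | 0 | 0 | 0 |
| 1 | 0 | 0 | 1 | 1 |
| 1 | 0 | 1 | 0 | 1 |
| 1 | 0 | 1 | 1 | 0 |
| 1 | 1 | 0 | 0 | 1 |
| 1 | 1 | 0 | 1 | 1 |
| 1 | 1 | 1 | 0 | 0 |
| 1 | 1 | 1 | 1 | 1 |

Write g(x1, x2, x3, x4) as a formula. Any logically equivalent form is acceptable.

g(x1, x2, x3, x4) = NOT ((((((NOT x1 AND NOT x2) AND x3) AND NOT x4) OR (((x1 AND NOT x2) AND NOT x3) AND NOT x4)) OR (((x1 AND NOT x2) AND x3) AND x4)) OR (((x1 AND x2) AND x3) AND NOT x4))

g is 0 on only 4 rows — (0,0,1,0), (1,0,0,0), (1,0,1,1), (1,1,1,0). Writing each as a minterm (¬x1·¬x2·x3·¬x4, x1·¬x2·¬x3·¬x4, x1·¬x2·x3·x4, x1·x2·x3·¬x4) and OR-ing them characterizes exactly where g=0, so g is the negation of that disjunction.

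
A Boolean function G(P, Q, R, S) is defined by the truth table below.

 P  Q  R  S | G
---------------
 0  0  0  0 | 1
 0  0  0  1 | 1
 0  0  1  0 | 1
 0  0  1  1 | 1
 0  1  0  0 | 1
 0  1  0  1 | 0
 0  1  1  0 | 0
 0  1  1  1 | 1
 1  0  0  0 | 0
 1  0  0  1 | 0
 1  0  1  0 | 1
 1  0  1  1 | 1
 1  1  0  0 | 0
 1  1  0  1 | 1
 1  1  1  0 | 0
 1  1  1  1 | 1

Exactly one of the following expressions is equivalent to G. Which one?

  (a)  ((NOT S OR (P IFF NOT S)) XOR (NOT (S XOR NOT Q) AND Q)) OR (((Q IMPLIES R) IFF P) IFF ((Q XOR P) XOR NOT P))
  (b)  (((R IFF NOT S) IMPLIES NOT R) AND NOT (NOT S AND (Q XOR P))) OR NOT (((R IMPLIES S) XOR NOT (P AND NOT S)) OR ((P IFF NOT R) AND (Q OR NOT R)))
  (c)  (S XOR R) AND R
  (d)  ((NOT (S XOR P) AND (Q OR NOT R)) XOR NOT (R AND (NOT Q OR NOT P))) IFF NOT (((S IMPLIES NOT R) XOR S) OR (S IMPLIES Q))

(a) fails at (0,1,0,0): the formula yields 0, G is 1.
(b) fails at (0,0,1,0): the formula yields 0, G is 1.
(c) fails at (0,0,0,0): the formula yields 0, G is 1.
(d) is the remaining candidate, and it agrees with G on all 16 inputs.

d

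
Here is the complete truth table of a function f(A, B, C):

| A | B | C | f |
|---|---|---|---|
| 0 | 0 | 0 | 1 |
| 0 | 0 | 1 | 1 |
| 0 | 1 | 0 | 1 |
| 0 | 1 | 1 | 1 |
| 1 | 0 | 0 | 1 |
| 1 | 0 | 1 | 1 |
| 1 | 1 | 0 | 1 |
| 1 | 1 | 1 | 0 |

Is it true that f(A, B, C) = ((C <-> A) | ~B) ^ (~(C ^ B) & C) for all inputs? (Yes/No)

No

Check the formula against f row by row:
  A=0, B=0, C=0: formula gives 1, f = 1 ✓
  A=0, B=0, C=1: formula gives 1, f = 1 ✓
  A=0, B=1, C=0: formula gives 1, f = 1 ✓
  A=0, B=1, C=1: formula gives 1, f = 1 ✓
  A=1, B=0, C=0: formula gives 1, f = 1 ✓
  …
  A=1, B=1, C=0: formula gives 0, but f = 1 ✗
Row (1,1,0) is a counterexample, so the formula is not equivalent to f.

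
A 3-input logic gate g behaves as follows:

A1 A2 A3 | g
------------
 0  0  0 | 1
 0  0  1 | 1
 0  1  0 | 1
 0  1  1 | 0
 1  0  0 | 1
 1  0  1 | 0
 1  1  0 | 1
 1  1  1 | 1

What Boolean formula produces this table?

g(A1, A2, A3) = (((A1' · A2) · A3) + ((A1 · A2') · A3))'

g is 0 on only 2 rows — (0,1,1), (1,0,1). Writing each as a minterm (¬A1·A2·A3, A1·¬A2·A3) and OR-ing them characterizes exactly where g=0, so g is the negation of that disjunction.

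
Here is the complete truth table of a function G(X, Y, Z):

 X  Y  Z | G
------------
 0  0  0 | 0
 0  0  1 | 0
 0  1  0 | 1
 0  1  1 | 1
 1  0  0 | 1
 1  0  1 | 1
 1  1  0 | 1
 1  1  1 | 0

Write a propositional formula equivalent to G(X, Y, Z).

G(X, Y, Z) = ~((((~X & ~Y) & ~Z) | ((~X & ~Y) & Z)) | ((X & Y) & Z))

There are just 3 zero rows: (0,0,0), (0,0,1), (1,1,1). Their minterms are ¬X·¬Y·¬Z, ¬X·¬Y·Z, X·Y·Z; the OR of those covers precisely the 0-outputs, and negating it yields G.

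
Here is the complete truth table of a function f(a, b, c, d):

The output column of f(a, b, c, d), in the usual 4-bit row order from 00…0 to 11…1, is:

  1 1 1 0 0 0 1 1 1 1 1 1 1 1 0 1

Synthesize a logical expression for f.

f(a, b, c, d) = not ((((((not a and not b) and c) and d) or (((not a and b) and not c) and not d)) or (((not a and b) and not c) and d)) or (((a and b) and c) and not d))

The 0-rows are (0,0,1,1), (0,1,0,0), (0,1,0,1), (1,1,1,0). Take each as a conjunction (¬a·¬b·c·d, ¬a·b·¬c·¬d, ¬a·b·¬c·d, a·b·c·¬d), form their disjunction, and complement — that gives a formula that is 1 everywhere f is.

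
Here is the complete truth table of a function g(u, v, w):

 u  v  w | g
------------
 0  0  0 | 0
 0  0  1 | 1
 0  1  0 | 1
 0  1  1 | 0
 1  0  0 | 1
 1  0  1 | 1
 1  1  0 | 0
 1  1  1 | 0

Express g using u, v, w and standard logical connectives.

g(u, v, w) = ((((~u & ~v) & w) | ((~u & v) & ~w)) | ((u & ~v) & ~w)) | ((u & ~v) & w)

Collect the rows where g=1 — (0,0,1), (0,1,0), (1,0,0), (1,0,1) — and write one minterm per row: ¬u·¬v·w, ¬u·v·¬w, u·¬v·¬w, u·¬v·w. Their union (logical OR) reproduces the table exactly.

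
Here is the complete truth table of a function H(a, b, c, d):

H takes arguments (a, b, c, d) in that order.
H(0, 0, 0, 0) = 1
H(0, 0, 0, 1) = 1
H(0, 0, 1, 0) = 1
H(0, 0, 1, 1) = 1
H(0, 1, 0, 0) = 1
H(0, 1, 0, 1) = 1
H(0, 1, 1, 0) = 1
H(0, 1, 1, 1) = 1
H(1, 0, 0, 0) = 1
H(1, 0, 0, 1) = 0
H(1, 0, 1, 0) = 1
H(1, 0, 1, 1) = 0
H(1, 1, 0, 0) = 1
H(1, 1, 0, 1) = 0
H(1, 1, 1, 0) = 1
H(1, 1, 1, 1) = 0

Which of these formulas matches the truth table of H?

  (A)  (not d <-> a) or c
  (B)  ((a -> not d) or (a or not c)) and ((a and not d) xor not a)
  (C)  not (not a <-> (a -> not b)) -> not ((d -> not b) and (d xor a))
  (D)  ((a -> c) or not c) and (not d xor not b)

B

(A): at (0,0,0,0) it gives 0, but H = 1 — eliminated.
(C): at (1,0,0,0) it gives 0, but H = 1 — eliminated.
(D): at (0,0,0,0) it gives 0, but H = 1 — eliminated.
(B) is the remaining candidate, and it agrees with H on all 16 inputs.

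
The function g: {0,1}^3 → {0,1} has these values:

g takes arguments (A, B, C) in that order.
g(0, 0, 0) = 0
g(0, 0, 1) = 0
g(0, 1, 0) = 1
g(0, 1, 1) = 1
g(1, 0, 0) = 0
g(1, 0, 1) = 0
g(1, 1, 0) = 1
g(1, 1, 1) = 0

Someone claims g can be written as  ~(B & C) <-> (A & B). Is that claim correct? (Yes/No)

No

Check the formula against g row by row:
  A=0, B=0, C=0: formula gives 0, g = 0 ✓
  A=0, B=0, C=1: formula gives 0, g = 0 ✓
  A=0, B=1, C=0: formula gives 0, but g = 1 ✗
A single disagreement suffices: at (0,1,0) they differ, so the formula does not compute g.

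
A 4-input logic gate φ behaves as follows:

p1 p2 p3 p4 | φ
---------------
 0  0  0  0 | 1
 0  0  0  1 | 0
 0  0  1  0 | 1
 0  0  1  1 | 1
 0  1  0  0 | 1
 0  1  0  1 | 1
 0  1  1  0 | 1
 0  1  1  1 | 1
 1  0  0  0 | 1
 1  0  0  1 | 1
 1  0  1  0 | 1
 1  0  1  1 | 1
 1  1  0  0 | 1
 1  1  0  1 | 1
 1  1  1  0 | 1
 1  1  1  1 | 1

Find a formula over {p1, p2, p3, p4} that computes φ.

φ(p1, p2, p3, p4) = ~(((~p1 & ~p2) & ~p3) & p4)

φ is 0 on exactly one input, (0,0,0,1), whose minterm is ¬p1·¬p2·¬p3·p4. So φ is the negation of that single conjunction.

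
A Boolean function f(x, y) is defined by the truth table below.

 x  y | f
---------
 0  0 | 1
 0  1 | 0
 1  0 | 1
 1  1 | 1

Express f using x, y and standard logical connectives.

This is y → x (false only at 0,1).

f(x, y) = y IMPLIES x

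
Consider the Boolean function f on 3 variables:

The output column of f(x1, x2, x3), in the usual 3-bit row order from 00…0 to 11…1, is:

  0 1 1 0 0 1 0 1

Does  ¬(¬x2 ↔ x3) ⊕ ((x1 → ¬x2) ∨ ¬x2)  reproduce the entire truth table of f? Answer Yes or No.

Yes

Evaluate ¬(¬x2 ↔ x3) ⊕ ((x1 → ¬x2) ∨ ¬x2) on each row and compare to f:
  x1=0, x2=0, x3=0: formula gives 0, f = 0 ✓
  x1=0, x2=0, x3=1: formula gives 1, f = 1 ✓
  x1=0, x2=1, x3=0: formula gives 1, f = 1 ✓
  x1=0, x2=1, x3=1: formula gives 0, f = 0 ✓
  x1=1, x2=0, x3=0: formula gives 0, f = 0 ✓
  …and likewise for the remaining 3 rows.
All 8 rows match — the expression computes f exactly.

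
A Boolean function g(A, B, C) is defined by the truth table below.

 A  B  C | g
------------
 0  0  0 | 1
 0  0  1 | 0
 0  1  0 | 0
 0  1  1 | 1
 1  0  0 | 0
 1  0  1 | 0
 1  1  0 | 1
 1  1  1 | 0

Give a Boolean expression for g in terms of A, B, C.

g=1 on 3 inputs: (0,0,0), (0,1,1), (1,1,0). Reading each as a conjunction of literals (¬A·¬B·¬C, ¬A·B·C, A·B·¬C) and taking the OR gives the canonical DNF.

g(A, B, C) = (((~A & ~B) & ~C) | ((~A & B) & C)) | ((A & B) & ~C)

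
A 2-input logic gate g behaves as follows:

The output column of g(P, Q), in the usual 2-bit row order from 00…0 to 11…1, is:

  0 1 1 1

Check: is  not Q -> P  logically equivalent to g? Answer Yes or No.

Evaluate not Q -> P on each row and compare to g:
  P=0, Q=0: formula gives 0, g = 0 ✓
  P=0, Q=1: formula gives 1, g = 1 ✓
  P=1, Q=0: formula gives 1, g = 1 ✓
  P=1, Q=1: formula gives 1, g = 1 ✓
All 4 rows match — the expression computes g exactly.

Yes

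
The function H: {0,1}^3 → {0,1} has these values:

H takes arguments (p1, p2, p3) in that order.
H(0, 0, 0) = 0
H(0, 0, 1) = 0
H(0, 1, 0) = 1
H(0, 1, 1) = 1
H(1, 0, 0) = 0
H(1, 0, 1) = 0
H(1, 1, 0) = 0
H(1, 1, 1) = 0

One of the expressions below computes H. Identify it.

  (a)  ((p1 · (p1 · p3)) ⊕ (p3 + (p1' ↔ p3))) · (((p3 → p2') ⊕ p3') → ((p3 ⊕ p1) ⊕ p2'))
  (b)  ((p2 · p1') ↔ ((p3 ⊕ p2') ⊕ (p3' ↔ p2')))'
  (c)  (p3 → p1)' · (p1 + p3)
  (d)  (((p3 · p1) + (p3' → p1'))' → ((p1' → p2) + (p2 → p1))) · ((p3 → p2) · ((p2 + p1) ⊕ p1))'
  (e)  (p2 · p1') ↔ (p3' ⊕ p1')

b

(a) disagrees with H on (0,1,0) (formula → 0, table → 1); rule it out.
(c) disagrees with H on (0,0,1) (formula → 1, table → 0); rule it out.
(d) disagrees with H on (0,0,0) (formula → 1, table → 0); rule it out.
(e) disagrees with H on (0,0,0) (formula → 1, table → 0); rule it out.
Only (b) survives; checking it on all 8 rows confirms it matches H.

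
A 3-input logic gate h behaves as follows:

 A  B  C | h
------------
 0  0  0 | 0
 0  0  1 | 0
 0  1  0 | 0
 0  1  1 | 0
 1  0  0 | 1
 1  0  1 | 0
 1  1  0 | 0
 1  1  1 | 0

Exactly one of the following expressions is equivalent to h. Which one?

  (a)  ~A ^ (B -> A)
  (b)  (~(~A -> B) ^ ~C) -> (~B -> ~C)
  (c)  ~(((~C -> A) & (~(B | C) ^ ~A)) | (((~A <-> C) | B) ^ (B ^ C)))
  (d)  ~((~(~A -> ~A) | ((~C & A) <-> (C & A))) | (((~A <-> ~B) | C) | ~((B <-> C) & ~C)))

(a) fails at (0,1,0): the formula yields 1, h is 0.
(b) fails at (0,0,0): the formula yields 1, h is 0.
(c) fails at (0,0,0): the formula yields 1, h is 0.
(d) is the remaining candidate, and it agrees with h on all 8 inputs.

d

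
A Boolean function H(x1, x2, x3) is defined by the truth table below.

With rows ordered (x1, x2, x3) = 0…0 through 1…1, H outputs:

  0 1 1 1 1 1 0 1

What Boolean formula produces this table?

The 0-rows are (0,0,0), (1,1,0). Take each as a conjunction (¬x1·¬x2·¬x3, x1·x2·¬x3), form their disjunction, and complement — that gives a formula that is 1 everywhere H is.

H(x1, x2, x3) = NOT (((NOT x1 AND NOT x2) AND NOT x3) OR ((x1 AND x2) AND NOT x3))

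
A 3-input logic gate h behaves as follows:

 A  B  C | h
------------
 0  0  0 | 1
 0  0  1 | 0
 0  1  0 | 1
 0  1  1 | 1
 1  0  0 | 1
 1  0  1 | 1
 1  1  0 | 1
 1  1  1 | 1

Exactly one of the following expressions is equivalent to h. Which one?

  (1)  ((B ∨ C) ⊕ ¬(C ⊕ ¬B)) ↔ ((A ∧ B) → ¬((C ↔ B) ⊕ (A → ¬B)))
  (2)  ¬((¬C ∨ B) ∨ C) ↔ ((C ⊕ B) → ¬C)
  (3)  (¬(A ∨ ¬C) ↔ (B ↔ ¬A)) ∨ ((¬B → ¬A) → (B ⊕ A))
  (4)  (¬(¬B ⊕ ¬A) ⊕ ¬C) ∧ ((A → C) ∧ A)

3

(1) disagrees with h on (0,0,0) (formula → 0, table → 1); rule it out.
(2) disagrees with h on (0,0,0) (formula → 0, table → 1); rule it out.
(4) disagrees with h on (0,0,0) (formula → 0, table → 1); rule it out.
(3) is the remaining candidate, and it agrees with h on all 8 inputs.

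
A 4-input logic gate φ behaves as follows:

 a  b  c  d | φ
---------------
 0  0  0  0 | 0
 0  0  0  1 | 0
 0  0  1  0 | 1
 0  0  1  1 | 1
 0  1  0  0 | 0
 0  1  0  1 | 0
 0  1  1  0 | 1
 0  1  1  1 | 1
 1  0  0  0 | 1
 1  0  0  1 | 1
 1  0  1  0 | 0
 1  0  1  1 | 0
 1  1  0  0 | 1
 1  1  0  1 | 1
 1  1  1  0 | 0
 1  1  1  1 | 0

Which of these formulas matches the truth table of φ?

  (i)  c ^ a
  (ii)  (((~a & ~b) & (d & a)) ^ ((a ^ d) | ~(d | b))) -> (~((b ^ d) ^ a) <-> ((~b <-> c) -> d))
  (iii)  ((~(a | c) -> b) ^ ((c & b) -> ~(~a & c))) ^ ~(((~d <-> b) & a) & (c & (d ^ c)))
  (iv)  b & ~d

i

(ii) disagrees with φ on (0,0,0,0) (formula → 1, table → 0); rule it out.
(iii) disagrees with φ on (0,1,0,0) (formula → 1, table → 0); rule it out.
(iv) disagrees with φ on (0,0,1,0) (formula → 0, table → 1); rule it out.
Only (i) survives; checking it on all 16 rows confirms it matches φ.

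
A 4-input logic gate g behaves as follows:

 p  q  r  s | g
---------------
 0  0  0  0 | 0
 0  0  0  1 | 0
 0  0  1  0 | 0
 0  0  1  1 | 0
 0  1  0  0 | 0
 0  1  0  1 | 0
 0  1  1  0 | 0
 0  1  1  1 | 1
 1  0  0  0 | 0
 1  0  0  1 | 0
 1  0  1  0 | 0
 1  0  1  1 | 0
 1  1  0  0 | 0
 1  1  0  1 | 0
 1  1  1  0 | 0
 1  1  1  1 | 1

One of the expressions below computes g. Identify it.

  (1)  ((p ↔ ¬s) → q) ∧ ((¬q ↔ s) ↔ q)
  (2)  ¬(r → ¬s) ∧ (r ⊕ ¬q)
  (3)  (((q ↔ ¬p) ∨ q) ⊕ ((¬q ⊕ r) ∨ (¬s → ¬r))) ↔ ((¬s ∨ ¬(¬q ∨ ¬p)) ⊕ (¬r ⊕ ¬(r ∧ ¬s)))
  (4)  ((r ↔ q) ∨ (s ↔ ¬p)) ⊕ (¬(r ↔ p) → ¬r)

(1): at (0,0,0,0) it gives 1, but g = 0 — eliminated.
(3): at (0,0,0,0) it gives 1, but g = 0 — eliminated.
(4): at (0,0,1,1) it gives 1, but g = 0 — eliminated.
That leaves (2). Evaluating it on every row reproduces the table of g exactly.

2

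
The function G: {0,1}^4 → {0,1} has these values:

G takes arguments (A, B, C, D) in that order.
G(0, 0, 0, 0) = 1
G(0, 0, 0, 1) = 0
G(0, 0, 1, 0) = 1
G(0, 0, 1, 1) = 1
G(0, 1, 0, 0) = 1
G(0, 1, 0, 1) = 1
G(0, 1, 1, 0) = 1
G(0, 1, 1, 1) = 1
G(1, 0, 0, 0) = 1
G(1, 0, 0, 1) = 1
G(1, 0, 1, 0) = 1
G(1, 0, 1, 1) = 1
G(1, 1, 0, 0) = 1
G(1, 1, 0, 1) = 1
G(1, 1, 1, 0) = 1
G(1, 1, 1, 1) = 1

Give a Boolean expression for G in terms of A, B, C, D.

Only row (0,0,0,1) gives 0. So G is 1 everywhere except there — the complement of the minterm ¬A·¬B·¬C·D.

G(A, B, C, D) = not (((not A and not B) and not C) and D)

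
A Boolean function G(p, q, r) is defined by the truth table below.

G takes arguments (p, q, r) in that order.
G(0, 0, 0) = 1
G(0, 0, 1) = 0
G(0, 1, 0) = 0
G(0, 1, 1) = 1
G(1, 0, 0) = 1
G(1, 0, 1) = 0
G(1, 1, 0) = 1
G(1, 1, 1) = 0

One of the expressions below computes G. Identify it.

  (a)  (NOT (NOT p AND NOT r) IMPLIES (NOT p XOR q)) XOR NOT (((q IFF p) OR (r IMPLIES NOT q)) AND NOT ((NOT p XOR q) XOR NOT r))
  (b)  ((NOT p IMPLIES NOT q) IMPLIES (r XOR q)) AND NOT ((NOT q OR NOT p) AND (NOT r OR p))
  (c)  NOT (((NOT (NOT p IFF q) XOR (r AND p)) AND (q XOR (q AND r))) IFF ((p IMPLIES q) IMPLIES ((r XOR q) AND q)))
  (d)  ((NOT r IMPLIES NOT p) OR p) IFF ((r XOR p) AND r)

a

(b) fails at (0,0,0): the formula yields 0, G is 1.
(c) fails at (0,0,0): the formula yields 0, G is 1.
(d) fails at (0,0,0): the formula yields 0, G is 1.
(a) is the remaining candidate, and it agrees with G on all 8 inputs.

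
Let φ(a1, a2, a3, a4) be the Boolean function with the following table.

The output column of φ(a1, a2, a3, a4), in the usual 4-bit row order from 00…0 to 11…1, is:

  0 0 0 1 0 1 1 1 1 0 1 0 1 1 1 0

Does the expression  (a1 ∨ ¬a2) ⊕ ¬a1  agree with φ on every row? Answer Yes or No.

Evaluate (a1 ∨ ¬a2) ⊕ ¬a1 on each row and compare to φ:
  a1=0, a2=0, a3=0, a4=0: formula gives 0, φ = 0 ✓
  a1=0, a2=0, a3=0, a4=1: formula gives 0, φ = 0 ✓
  a1=0, a2=0, a3=1, a4=0: formula gives 0, φ = 0 ✓
  a1=0, a2=0, a3=1, a4=1: formula gives 0, but φ = 1 ✗
Row (0,0,1,1) is a counterexample, so the formula is not equivalent to φ.

No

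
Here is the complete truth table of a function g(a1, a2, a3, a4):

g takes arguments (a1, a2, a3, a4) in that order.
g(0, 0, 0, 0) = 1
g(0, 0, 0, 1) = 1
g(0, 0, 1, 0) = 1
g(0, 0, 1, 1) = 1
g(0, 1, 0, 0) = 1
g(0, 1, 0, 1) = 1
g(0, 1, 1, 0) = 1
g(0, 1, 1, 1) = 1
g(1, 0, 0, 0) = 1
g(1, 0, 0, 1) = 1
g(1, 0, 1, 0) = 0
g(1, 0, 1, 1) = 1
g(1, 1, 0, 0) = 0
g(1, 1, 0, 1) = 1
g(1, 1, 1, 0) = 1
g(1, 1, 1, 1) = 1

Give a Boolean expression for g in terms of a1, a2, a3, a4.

g(a1, a2, a3, a4) = ((((a1 · a2') · a3) · a4') + (((a1 · a2) · a3') · a4'))'

g is 0 on only 2 rows — (1,0,1,0), (1,1,0,0). Writing each as a minterm (a1·¬a2·a3·¬a4, a1·a2·¬a3·¬a4) and OR-ing them characterizes exactly where g=0, so g is the negation of that disjunction.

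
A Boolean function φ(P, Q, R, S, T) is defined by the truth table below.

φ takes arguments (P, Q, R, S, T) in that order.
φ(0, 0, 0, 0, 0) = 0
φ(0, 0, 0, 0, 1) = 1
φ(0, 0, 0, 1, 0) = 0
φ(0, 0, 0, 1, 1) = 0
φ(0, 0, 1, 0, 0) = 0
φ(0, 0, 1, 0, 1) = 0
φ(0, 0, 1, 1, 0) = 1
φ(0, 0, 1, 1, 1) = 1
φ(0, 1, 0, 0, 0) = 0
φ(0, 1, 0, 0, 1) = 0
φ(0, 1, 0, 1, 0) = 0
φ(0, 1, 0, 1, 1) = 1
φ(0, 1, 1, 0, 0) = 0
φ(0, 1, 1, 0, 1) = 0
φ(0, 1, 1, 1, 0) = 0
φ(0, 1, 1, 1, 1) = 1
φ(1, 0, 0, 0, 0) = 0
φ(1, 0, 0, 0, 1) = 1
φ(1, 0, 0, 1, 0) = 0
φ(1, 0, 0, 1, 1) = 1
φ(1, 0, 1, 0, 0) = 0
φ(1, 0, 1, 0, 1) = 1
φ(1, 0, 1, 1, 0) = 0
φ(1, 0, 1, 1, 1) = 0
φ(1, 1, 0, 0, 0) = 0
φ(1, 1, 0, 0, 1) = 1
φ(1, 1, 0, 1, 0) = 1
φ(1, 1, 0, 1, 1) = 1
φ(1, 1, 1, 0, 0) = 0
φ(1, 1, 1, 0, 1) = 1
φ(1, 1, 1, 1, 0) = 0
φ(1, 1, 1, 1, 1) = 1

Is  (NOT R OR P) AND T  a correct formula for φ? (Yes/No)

Test each input against both φ and the formula:
  P=0, Q=0, R=0, S=0, T=0: formula gives 0, φ = 0 ✓
  P=0, Q=0, R=0, S=0, T=1: formula gives 1, φ = 1 ✓
  P=0, Q=0, R=0, S=1, T=0: formula gives 0, φ = 0 ✓
  P=0, Q=0, R=0, S=1, T=1: formula gives 1, but φ = 0 ✗
A single disagreement suffices: at (0,0,0,1,1) they differ, so the formula does not compute φ.

No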